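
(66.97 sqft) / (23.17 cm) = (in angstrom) 2.685e+11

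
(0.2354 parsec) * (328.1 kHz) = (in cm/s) 2.383e+23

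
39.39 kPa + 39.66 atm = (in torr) 3.044e+04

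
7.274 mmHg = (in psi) 0.1407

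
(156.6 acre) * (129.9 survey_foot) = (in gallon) 6.629e+09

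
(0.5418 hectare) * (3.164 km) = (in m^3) 1.714e+07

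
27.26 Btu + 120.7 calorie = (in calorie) 6995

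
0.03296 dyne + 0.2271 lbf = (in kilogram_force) 0.103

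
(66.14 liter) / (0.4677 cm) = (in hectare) 0.001414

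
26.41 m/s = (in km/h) 95.08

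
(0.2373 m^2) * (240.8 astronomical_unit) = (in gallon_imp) 1.88e+15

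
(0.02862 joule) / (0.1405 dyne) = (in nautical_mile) 11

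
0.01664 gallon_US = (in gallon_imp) 0.01386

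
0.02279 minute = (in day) 1.583e-05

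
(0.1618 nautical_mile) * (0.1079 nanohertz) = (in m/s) 3.233e-08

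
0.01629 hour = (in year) 1.86e-06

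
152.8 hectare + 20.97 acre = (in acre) 398.5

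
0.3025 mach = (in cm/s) 1.03e+04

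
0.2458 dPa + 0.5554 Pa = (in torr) 0.00435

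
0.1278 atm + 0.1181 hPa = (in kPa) 12.96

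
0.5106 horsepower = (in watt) 380.8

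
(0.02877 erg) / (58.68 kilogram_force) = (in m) 5e-12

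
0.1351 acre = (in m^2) 546.7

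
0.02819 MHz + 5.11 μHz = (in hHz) 281.9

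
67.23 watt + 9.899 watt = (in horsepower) 0.1034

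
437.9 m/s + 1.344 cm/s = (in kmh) 1576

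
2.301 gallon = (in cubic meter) 0.00871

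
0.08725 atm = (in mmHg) 66.31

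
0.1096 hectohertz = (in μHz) 1.096e+07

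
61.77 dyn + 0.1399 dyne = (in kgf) 6.313e-05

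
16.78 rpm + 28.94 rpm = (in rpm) 45.72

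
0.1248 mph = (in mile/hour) 0.1248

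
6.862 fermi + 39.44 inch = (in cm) 100.2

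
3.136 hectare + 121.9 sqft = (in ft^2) 3.377e+05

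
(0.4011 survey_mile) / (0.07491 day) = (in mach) 0.0002929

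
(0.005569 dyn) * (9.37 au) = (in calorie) 1.866e+04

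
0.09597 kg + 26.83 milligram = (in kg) 0.096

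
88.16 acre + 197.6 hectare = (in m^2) 2.333e+06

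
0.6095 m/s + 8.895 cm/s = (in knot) 1.358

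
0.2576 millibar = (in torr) 0.1932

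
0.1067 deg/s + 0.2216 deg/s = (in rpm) 0.05472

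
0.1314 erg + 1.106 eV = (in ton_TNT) 3.141e-18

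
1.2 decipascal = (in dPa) 1.2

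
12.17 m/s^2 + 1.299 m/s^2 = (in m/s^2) 13.47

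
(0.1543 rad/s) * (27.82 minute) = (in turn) 40.99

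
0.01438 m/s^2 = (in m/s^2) 0.01438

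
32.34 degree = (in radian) 0.5644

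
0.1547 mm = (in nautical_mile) 8.353e-08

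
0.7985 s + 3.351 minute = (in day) 0.002336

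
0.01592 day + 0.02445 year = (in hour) 214.6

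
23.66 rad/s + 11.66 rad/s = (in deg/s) 2024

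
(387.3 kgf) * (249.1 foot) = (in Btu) 273.3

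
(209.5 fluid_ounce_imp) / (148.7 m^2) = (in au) 2.676e-16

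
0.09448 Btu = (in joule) 99.68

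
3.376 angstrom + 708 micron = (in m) 0.000708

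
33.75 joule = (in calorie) 8.066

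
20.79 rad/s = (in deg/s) 1191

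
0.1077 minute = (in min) 0.1077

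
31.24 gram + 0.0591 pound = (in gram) 58.05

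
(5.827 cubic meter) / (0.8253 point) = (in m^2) 2.001e+04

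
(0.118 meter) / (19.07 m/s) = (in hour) 1.719e-06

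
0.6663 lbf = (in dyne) 2.964e+05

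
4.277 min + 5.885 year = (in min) 3.093e+06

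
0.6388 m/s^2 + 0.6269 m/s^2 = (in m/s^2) 1.266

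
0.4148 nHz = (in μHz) 0.0004148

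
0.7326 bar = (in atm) 0.723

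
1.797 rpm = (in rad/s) 0.1882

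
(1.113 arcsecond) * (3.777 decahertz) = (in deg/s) 0.01168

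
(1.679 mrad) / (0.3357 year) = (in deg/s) 9.087e-09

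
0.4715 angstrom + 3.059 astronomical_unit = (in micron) 4.576e+17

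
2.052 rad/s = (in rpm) 19.6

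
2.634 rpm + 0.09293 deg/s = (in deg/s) 15.9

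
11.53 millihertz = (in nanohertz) 1.153e+07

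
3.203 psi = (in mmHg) 165.6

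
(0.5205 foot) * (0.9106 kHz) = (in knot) 280.8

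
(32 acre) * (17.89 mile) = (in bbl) 2.345e+10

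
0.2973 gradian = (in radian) 0.00467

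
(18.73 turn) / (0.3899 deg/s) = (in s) 1.729e+04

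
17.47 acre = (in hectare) 7.07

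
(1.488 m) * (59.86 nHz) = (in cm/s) 8.907e-06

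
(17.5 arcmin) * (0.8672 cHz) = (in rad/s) 4.415e-05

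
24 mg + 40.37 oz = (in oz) 40.37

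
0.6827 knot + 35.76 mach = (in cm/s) 1.218e+06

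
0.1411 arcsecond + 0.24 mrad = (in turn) 3.831e-05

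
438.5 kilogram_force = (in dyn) 4.3e+08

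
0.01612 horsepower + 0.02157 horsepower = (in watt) 28.11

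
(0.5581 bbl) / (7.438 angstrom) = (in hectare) 1.193e+04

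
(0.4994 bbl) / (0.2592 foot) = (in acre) 0.0002483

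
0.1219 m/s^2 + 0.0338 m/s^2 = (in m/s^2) 0.1557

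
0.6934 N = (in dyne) 6.934e+04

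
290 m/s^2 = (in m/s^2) 290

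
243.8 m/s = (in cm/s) 2.438e+04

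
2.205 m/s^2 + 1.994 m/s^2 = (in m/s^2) 4.199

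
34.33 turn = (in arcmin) 7.415e+05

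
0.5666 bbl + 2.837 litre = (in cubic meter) 0.09292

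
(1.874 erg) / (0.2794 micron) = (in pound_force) 0.1508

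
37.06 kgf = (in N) 363.4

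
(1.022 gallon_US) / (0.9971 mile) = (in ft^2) 2.595e-05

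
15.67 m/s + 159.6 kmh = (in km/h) 216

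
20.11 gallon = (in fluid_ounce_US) 2574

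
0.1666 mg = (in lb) 3.673e-07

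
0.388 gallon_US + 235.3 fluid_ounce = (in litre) 8.427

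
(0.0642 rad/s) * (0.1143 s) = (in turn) 0.001168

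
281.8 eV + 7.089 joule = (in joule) 7.089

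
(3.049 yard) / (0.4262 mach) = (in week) 3.177e-08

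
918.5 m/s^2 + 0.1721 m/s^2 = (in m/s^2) 918.7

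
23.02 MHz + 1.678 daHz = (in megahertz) 23.02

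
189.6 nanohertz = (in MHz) 1.896e-13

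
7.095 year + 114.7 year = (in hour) 1.067e+06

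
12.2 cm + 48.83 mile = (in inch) 3.094e+06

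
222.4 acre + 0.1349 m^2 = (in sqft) 9.688e+06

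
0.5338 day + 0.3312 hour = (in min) 788.5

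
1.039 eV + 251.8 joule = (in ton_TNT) 6.018e-08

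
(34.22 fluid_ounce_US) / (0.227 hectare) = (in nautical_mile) 2.407e-10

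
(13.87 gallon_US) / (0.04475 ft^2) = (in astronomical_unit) 8.442e-11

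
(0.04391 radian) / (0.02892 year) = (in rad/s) 4.815e-08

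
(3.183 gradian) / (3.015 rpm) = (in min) 0.002639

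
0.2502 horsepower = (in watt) 186.6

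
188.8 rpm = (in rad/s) 19.77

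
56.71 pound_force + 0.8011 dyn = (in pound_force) 56.71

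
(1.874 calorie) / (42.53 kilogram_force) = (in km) 1.88e-05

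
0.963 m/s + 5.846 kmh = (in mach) 0.007597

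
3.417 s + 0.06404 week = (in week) 0.06405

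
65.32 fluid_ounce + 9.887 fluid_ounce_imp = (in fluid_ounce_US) 74.82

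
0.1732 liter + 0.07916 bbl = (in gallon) 3.37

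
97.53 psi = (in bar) 6.724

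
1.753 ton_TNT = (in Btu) 6.952e+06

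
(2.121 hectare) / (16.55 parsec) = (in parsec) 1.346e-30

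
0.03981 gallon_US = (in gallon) 0.03981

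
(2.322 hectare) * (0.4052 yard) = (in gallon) 2.273e+06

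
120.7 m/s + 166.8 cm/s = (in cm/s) 1.224e+04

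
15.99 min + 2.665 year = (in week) 139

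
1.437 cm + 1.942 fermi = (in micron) 1.437e+04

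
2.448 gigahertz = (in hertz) 2.448e+09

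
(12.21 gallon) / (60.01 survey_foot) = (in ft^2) 0.0272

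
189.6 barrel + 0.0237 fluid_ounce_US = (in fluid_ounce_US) 1.019e+06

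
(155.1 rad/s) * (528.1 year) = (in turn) 4.111e+11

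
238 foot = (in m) 72.54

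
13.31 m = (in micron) 1.331e+07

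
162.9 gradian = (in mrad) 2559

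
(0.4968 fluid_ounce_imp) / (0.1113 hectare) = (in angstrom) 126.8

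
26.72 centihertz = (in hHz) 0.002672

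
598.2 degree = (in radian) 10.44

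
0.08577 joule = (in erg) 8.577e+05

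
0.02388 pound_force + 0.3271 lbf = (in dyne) 1.561e+05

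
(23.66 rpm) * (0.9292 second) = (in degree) 131.9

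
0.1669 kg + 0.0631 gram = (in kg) 0.167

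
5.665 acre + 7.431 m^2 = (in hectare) 2.293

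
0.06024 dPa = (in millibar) 6.024e-05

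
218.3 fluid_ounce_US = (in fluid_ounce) 218.3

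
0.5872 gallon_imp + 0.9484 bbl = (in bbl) 0.9652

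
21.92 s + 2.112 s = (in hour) 0.006676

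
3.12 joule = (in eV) 1.947e+19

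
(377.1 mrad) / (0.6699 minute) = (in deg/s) 0.5375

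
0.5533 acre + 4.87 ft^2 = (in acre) 0.5534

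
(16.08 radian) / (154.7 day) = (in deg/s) 6.893e-05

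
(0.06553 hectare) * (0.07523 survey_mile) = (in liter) 7.934e+07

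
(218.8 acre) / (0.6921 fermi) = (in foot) 4.197e+21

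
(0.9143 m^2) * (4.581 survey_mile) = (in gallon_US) 1.781e+06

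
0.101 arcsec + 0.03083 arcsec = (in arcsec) 0.1318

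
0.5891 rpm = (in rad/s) 0.06169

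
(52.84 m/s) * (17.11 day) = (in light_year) 8.257e-09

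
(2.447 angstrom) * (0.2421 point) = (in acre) 5.164e-18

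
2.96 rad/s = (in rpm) 28.27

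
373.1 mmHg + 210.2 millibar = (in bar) 0.7076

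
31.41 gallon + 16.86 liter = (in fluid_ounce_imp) 4778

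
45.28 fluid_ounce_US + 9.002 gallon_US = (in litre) 35.42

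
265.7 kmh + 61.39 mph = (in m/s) 101.2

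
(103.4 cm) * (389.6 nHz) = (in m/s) 4.028e-07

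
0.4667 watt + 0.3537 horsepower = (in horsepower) 0.3543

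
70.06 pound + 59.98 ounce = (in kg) 33.48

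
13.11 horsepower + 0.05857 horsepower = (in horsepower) 13.17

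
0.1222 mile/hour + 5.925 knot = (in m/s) 3.103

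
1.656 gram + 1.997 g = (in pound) 0.008053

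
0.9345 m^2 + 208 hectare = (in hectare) 208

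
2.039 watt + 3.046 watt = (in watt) 5.085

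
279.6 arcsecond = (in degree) 0.07767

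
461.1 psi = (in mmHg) 2.385e+04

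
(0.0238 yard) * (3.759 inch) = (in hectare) 2.078e-07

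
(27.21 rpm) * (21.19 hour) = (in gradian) 1.384e+07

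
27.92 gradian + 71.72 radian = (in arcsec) 1.488e+07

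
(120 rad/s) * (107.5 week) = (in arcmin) 2.682e+13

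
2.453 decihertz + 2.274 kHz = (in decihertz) 2.274e+04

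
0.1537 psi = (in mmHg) 7.949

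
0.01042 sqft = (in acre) 2.392e-07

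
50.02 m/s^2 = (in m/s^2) 50.02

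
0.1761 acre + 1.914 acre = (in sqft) 9.104e+04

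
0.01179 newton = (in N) 0.01179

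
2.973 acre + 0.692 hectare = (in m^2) 1.895e+04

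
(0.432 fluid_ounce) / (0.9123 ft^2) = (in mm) 0.1507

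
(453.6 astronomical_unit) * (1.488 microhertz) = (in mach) 2.965e+05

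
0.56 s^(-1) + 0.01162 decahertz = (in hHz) 0.006762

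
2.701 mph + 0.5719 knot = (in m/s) 1.502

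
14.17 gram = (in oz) 0.4998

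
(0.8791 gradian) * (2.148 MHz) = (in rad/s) 2.966e+04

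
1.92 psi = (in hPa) 132.4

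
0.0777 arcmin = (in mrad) 0.0226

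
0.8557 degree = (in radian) 0.01493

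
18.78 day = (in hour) 450.7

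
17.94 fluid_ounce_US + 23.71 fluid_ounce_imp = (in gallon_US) 0.3181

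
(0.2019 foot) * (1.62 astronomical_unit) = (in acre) 3.685e+06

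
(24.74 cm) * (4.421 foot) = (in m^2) 0.3334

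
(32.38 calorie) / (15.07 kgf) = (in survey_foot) 3.008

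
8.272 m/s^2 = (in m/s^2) 8.272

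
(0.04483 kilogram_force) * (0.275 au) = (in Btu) 1.714e+07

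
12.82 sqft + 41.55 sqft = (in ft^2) 54.37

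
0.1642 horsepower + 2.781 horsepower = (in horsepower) 2.945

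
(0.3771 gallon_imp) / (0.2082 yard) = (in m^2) 0.009005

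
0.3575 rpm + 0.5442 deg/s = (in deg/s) 2.689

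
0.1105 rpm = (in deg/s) 0.663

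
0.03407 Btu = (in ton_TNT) 8.591e-09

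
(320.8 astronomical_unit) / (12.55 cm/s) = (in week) 6.323e+08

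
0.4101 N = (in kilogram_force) 0.04182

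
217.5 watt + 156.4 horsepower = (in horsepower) 156.7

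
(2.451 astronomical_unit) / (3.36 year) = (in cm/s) 3.46e+05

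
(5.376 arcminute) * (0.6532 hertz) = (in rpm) 0.009754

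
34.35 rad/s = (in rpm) 328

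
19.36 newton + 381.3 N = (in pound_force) 90.07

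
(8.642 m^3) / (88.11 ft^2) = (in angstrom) 1.056e+10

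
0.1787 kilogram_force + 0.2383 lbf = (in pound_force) 0.6323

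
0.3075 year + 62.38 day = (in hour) 4191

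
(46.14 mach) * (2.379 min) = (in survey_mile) 1393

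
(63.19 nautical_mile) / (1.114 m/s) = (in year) 0.003331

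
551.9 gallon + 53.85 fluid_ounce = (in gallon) 552.3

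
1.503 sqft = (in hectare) 1.396e-05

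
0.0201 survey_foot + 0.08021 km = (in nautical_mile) 0.04331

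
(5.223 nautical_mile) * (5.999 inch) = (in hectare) 0.1474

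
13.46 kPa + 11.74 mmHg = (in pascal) 1.503e+04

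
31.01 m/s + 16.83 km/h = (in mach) 0.1048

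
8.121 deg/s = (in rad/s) 0.1417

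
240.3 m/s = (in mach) 0.7057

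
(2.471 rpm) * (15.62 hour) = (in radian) 1.455e+04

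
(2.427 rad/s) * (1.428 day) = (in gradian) 1.906e+07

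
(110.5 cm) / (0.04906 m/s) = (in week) 3.724e-05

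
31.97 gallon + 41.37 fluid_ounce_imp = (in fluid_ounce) 4132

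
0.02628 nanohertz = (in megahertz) 2.628e-17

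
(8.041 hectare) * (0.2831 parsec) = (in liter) 7.024e+23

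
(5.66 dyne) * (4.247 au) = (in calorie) 8.595e+06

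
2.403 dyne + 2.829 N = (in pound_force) 0.636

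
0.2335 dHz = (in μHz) 2.335e+04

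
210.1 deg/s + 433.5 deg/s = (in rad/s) 11.23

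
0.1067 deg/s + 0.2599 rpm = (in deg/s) 1.666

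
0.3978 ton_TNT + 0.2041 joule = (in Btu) 1.578e+06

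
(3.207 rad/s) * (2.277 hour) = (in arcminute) 9.037e+07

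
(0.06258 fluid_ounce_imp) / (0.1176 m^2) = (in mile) 9.395e-09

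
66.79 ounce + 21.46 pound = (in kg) 11.63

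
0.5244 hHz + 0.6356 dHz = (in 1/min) 3150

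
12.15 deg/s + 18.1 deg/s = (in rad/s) 0.528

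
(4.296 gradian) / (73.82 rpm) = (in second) 0.008729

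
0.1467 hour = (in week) 0.0008732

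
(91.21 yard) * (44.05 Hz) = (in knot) 7141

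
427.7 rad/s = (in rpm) 4084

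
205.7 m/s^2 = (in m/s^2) 205.7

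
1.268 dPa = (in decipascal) 1.268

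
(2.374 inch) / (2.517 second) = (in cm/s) 2.396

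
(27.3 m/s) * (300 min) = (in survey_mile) 305.3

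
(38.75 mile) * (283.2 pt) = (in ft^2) 6.706e+04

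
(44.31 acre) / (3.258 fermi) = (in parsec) 1784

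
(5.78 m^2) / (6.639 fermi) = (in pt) 2.468e+18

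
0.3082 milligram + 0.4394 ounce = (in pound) 0.02746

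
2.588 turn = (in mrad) 1.626e+04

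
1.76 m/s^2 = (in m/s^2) 1.76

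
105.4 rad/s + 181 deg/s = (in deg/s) 6220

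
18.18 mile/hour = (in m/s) 8.127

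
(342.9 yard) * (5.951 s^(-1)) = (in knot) 3627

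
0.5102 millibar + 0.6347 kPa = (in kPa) 0.6857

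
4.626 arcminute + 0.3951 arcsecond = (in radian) 0.001348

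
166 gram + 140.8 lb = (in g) 6.403e+04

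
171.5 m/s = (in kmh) 617.4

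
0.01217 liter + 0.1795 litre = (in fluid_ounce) 6.481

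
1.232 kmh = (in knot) 0.6652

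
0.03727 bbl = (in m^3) 0.005925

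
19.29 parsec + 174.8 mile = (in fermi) 5.952e+32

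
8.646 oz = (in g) 245.1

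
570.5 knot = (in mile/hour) 656.5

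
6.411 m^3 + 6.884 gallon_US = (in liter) 6437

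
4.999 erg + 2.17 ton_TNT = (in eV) 5.667e+28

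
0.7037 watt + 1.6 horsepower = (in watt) 1194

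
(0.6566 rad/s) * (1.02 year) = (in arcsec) 4.356e+12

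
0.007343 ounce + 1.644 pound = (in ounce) 26.31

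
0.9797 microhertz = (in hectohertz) 9.797e-09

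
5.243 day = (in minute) 7550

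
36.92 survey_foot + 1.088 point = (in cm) 1125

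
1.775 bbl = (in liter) 282.2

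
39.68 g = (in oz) 1.4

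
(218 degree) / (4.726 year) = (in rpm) 2.438e-07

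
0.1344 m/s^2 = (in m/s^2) 0.1344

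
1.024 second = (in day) 1.185e-05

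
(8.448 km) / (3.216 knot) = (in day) 0.0591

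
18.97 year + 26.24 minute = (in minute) 9.971e+06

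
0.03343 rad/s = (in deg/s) 1.915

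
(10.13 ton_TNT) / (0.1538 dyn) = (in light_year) 2.913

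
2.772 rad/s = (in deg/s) 158.8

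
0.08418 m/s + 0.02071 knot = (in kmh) 0.3414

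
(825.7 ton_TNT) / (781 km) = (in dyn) 4.423e+11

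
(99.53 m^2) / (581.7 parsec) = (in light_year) 5.861e-34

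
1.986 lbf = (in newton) 8.834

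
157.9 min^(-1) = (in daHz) 0.2632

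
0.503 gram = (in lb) 0.001109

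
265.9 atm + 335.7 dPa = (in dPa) 2.694e+08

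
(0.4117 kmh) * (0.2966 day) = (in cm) 2.931e+05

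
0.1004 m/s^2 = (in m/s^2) 0.1004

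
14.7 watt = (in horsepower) 0.01971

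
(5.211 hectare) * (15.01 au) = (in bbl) 7.36e+17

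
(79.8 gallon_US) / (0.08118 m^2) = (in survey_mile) 0.002312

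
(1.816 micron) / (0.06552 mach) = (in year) 2.581e-15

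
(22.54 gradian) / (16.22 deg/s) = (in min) 0.02084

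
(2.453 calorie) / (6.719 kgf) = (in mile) 9.679e-05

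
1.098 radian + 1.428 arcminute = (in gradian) 69.93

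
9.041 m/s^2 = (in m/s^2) 9.041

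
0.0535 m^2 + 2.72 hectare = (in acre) 6.721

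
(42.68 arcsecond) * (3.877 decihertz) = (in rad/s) 8.022e-05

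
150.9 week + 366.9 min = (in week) 150.9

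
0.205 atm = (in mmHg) 155.8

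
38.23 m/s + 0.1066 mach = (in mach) 0.2189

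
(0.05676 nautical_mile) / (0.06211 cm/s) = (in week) 0.2798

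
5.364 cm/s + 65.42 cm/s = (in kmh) 2.548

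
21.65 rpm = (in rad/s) 2.267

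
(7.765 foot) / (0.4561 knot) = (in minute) 0.1681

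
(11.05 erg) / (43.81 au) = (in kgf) 1.719e-20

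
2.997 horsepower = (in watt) 2235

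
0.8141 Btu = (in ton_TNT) 2.053e-07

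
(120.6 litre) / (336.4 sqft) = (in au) 2.58e-14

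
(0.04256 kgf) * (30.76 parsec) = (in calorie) 9.468e+16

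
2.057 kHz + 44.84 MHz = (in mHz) 4.484e+10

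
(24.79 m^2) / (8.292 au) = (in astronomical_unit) 1.336e-22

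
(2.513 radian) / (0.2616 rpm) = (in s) 91.73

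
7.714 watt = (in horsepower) 0.01034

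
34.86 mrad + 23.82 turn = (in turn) 23.83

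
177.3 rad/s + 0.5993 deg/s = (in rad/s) 177.3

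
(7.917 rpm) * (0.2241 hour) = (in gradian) 4.258e+04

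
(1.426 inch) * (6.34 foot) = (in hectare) 6.999e-06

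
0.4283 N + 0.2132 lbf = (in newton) 1.377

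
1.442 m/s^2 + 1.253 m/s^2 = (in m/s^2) 2.695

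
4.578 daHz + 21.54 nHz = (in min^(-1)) 2747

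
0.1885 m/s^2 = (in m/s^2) 0.1885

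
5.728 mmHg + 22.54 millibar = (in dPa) 3.018e+04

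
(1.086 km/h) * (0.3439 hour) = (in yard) 408.4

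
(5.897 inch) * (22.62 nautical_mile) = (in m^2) 6275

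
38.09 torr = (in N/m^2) 5078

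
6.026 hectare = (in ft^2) 6.486e+05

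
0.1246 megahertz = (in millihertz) 1.246e+08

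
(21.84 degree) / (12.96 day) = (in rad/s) 3.404e-07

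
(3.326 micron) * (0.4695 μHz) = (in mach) 4.586e-15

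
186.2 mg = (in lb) 0.0004105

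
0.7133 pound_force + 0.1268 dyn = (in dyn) 3.173e+05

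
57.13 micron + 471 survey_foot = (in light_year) 1.517e-14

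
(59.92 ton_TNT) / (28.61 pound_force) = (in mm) 1.97e+12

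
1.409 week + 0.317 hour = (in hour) 237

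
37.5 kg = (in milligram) 3.75e+07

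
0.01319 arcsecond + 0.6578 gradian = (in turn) 0.001645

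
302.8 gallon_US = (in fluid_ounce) 3.876e+04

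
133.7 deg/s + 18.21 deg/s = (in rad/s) 2.651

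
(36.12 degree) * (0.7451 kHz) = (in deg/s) 2.691e+04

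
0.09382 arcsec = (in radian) 4.549e-07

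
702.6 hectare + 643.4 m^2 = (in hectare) 702.7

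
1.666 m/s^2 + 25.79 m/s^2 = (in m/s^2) 27.46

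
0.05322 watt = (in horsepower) 7.137e-05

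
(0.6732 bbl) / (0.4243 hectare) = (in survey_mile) 1.567e-08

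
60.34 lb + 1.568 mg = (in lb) 60.34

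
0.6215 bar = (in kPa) 62.15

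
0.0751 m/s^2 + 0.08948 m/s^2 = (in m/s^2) 0.1646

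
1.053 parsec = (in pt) 9.21e+19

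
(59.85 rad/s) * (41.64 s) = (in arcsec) 5.14e+08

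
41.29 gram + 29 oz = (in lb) 1.904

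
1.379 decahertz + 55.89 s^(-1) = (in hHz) 0.6968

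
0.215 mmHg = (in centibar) 0.02866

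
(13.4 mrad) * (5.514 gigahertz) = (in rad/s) 7.389e+07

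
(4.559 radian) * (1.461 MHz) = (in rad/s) 6.661e+06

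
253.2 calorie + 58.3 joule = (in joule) 1118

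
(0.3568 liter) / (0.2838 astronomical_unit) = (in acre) 2.077e-18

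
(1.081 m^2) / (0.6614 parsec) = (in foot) 1.738e-16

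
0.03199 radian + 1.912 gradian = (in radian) 0.06202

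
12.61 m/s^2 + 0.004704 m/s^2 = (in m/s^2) 12.61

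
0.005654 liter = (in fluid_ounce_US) 0.1912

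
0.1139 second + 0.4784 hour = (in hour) 0.4784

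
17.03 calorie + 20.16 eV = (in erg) 7.125e+08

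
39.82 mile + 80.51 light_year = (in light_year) 80.51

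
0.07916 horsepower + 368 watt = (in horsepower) 0.5727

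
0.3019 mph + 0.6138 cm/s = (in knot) 0.2743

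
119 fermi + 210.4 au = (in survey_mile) 1.956e+10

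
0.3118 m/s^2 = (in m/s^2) 0.3118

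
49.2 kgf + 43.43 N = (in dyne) 5.259e+07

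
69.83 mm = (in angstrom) 6.983e+08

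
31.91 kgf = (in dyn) 3.129e+07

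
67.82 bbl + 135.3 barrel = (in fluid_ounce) 1.092e+06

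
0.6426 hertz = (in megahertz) 6.426e-07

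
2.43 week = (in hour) 408.2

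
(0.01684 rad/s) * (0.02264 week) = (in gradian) 1.468e+04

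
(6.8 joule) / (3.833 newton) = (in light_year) 1.875e-16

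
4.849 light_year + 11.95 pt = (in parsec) 1.487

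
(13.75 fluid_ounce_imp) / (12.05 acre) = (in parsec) 2.596e-25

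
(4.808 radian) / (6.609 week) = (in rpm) 1.149e-05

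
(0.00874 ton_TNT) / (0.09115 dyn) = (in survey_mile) 2.493e+10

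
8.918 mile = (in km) 14.35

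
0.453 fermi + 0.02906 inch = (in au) 4.934e-15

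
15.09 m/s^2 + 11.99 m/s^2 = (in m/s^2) 27.08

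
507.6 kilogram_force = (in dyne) 4.978e+08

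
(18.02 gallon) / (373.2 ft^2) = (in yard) 0.002152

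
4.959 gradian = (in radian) 0.0779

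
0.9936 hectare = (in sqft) 1.07e+05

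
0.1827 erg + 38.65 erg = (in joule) 3.883e-06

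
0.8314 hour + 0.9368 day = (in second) 8.393e+04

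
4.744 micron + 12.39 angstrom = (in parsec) 1.538e-22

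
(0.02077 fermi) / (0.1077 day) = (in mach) 6.555e-24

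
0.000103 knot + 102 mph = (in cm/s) 4560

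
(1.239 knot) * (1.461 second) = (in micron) 9.312e+05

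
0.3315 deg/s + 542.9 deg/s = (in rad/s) 9.481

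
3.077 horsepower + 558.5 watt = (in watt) 2853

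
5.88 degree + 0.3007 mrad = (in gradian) 6.552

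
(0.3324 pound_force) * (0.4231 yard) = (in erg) 5.72e+06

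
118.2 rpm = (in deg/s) 709.2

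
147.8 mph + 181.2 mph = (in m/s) 147.1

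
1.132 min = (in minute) 1.132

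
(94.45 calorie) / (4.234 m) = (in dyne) 9.333e+06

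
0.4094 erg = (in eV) 2.555e+11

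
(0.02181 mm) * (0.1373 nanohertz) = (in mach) 8.794e-18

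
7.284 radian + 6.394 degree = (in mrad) 7396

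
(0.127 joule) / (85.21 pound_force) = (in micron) 335.1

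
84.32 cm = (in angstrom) 8.432e+09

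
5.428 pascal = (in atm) 5.357e-05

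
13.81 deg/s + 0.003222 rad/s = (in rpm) 2.332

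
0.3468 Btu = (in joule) 365.9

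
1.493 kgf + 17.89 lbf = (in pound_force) 21.18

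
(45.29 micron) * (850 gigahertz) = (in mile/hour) 8.611e+07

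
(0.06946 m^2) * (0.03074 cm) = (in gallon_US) 0.005641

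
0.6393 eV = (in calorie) 2.448e-20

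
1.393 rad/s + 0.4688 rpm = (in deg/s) 82.63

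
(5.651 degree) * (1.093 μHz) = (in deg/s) 6.177e-06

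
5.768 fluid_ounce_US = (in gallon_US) 0.04506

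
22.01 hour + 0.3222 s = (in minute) 1321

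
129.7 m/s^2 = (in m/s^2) 129.7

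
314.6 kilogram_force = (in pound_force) 693.6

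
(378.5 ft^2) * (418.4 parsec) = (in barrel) 2.855e+21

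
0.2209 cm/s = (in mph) 0.004941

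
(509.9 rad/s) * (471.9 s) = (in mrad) 2.406e+08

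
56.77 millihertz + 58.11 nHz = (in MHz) 5.677e-08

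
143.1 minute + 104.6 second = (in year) 0.0002756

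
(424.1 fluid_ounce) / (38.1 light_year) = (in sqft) 3.745e-19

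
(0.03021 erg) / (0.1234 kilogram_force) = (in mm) 2.496e-06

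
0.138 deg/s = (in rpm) 0.023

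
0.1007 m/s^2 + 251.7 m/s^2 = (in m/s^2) 251.8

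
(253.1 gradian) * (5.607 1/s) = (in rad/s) 22.29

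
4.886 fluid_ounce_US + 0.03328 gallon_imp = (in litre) 0.2958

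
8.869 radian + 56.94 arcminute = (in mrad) 8886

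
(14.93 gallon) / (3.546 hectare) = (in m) 1.594e-06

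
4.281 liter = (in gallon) 1.131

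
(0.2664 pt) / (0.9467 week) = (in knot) 3.191e-10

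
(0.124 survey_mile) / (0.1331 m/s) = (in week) 0.002479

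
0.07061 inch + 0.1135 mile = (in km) 0.1827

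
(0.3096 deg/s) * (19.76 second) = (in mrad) 106.8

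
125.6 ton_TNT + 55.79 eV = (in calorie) 1.256e+11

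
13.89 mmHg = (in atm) 0.01828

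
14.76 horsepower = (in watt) 1.101e+04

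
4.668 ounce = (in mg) 1.323e+05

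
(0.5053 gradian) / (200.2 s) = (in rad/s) 3.965e-05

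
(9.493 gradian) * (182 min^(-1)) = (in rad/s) 0.4523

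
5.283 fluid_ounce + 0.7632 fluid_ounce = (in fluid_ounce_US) 6.046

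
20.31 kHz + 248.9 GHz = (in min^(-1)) 1.493e+13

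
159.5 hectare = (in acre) 394.1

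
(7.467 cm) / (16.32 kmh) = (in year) 5.223e-10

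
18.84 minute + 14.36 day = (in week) 2.053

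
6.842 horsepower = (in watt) 5102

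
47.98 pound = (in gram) 2.176e+04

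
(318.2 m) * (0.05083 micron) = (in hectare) 1.617e-09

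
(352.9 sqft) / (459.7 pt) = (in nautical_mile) 0.1092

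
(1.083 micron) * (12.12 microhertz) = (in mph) 2.936e-11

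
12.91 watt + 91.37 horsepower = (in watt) 6.815e+04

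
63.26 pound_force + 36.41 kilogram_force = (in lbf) 143.5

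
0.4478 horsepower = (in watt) 333.9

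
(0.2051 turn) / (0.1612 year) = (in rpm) 2.421e-06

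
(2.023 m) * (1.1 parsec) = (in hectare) 6.867e+12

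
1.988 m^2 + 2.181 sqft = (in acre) 0.0005413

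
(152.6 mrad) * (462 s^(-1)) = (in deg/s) 4039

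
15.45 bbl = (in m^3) 2.456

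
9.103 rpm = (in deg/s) 54.62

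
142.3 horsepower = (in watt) 1.061e+05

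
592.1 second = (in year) 1.878e-05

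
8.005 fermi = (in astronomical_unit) 5.351e-26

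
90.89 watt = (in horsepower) 0.1219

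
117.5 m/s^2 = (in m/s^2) 117.5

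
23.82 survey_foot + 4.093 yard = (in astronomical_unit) 7.355e-11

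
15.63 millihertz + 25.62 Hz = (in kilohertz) 0.02564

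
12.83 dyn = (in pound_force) 2.884e-05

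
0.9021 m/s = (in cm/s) 90.21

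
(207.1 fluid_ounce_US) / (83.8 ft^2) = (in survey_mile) 4.888e-07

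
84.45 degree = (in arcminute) 5067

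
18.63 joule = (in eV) 1.163e+20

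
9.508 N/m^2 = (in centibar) 0.009508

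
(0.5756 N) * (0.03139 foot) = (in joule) 0.005507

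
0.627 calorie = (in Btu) 0.002486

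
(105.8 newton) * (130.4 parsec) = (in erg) 4.257e+27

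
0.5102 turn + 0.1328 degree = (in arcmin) 1.103e+04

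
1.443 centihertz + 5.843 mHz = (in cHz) 2.027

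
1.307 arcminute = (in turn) 6.051e-05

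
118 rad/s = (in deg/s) 6761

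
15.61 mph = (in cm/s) 697.8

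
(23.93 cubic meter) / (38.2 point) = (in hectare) 0.1776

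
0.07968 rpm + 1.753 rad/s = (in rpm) 16.82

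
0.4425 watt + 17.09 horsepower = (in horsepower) 17.09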